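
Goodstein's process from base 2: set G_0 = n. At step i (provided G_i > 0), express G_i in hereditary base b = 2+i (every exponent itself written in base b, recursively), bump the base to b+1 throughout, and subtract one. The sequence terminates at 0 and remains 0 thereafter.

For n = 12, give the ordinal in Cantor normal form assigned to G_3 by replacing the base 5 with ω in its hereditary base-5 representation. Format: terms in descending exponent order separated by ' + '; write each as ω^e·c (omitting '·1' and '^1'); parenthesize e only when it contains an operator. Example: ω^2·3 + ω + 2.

ω^(ω + 1) + ω^2·2 + ω·2

G_0 = 12. HB_2(12) = 2^(2 + 1) + 2^2. Bump = 108. G_1 = 107.
G_1 = 107. HB_3(107) = 3^(3 + 1) + 2·3^2 + 2·3 + 2. Bump = 1066. G_2 = 1065.
G_2 = 1065. HB_4(1065) = 4^(4 + 1) + 2·4^2 + 2·4 + 1. Bump = 15686. G_3 = 15685.
G_3 = 15685. HB_5(15685) = 5^(5 + 1) + 2·5^2 + 2·5. Bump = 280020. G_4 = 280019.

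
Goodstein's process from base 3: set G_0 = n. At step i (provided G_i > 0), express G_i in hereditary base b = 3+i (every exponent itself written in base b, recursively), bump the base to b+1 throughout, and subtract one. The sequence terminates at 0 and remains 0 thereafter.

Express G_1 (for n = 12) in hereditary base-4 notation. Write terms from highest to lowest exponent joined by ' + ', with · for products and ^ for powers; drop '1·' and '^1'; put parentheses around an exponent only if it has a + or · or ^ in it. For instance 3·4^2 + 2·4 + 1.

i=0: 12 = 3^2 + 3 (b=3); 3→4: 4^2 + 4 = 20; 20−1 = 19
i=1: 19 = 4^2 + 3 (b=4); 4→5: 5^2 + 3 = 28; 28−1 = 27

4^2 + 3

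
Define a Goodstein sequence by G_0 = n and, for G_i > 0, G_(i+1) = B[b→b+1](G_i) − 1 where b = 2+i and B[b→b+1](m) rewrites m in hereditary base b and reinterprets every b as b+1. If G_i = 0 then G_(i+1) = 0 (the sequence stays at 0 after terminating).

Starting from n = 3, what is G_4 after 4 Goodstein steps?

1

G_0 = 3. HB_2(3) = 2 + 1. Bump = 4. G_1 = 3.
G_1 = 3. HB_3(3) = 3. Bump = 4. G_2 = 3.
G_2 = 3. HB_4(3) = 3. Bump = 3. G_3 = 2.
G_3 = 2. HB_5(2) = 2. Bump = 2. G_4 = 1.
G_4 = 1. HB_6(1) = 1. Bump = 1. G_5 = 0.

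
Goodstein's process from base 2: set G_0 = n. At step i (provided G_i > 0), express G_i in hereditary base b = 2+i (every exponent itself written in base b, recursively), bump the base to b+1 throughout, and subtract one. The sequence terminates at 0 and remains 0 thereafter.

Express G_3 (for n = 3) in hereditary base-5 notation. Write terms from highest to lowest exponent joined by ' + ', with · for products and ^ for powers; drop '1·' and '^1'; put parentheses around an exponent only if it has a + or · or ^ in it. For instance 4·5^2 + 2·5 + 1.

2

G_0 = 3. HB_2(3) = 2 + 1. Bump = 4. G_1 = 3.
G_1 = 3. HB_3(3) = 3. Bump = 4. G_2 = 3.
G_2 = 3. HB_4(3) = 3. Bump = 3. G_3 = 2.
G_3 = 2. HB_5(2) = 2. Bump = 2. G_4 = 1.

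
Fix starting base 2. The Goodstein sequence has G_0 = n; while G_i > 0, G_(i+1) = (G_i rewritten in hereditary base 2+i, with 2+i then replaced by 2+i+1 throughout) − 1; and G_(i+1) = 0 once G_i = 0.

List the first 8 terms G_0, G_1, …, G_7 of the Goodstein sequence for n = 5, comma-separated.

5, 27, 255, 467, 775, 1197, 1751, 2454

step 0: 5 = 2^2 + 1; sub 3 for 2: 3^3 + 1; = 28; G_1 = 28−1 = 27
step 1: 27 = 3^3; sub 4 for 3: 4^4; = 256; G_2 = 256−1 = 255
step 2: 255 = 3·4^3 + 3·4^2 + 3·4 + 3; sub 5 for 4: 3·5^3 + 3·5^2 + 3·5 + 3; = 468; G_3 = 468−1 = 467
step 3: 467 = 3·5^3 + 3·5^2 + 3·5 + 2; sub 6 for 5: 3·6^3 + 3·6^2 + 3·6 + 2; = 776; G_4 = 776−1 = 775
step 4: 775 = 3·6^3 + 3·6^2 + 3·6 + 1; sub 7 for 6: 3·7^3 + 3·7^2 + 3·7 + 1; = 1198; G_5 = 1198−1 = 1197
step 5: 1197 = 3·7^3 + 3·7^2 + 3·7; sub 8 for 7: 3·8^3 + 3·8^2 + 3·8; = 1752; G_6 = 1752−1 = 1751
step 6: 1751 = 3·8^3 + 3·8^2 + 2·8 + 7; sub 9 for 8: 3·9^3 + 3·9^2 + 2·9 + 7; = 2455; G_7 = 2455−1 = 2454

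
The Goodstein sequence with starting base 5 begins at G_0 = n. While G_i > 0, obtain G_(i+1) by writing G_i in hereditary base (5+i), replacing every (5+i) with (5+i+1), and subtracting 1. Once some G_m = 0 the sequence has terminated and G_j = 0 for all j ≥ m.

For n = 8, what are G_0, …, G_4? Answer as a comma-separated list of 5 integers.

8, 8, 8, 8, 8

i=0: 8 = 5 + 3 (b=5); 5→6: 6 + 3 = 9; 9−1 = 8
i=1: 8 = 6 + 2 (b=6); 6→7: 7 + 2 = 9; 9−1 = 8
i=2: 8 = 7 + 1 (b=7); 7→8: 8 + 1 = 9; 9−1 = 8
i=3: 8 = 8 (b=8); 8→9: 9 = 9; 9−1 = 8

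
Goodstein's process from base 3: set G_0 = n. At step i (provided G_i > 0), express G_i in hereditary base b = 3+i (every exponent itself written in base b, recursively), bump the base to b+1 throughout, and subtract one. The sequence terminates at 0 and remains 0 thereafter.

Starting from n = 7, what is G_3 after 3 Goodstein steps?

G_0=7  [base 3] 2·3 + 1  →[3↦4]→  2·4 + 1 = 9  −1 ⇒ G_1=8
G_1=8  [base 4] 2·4  →[4↦5]→  2·5 = 10  −1 ⇒ G_2=9
G_2=9  [base 5] 5 + 4  →[5↦6]→  6 + 4 = 10  −1 ⇒ G_3=9
G_3=9  [base 6] 6 + 3  →[6↦7]→  7 + 3 = 10  −1 ⇒ G_4=9

9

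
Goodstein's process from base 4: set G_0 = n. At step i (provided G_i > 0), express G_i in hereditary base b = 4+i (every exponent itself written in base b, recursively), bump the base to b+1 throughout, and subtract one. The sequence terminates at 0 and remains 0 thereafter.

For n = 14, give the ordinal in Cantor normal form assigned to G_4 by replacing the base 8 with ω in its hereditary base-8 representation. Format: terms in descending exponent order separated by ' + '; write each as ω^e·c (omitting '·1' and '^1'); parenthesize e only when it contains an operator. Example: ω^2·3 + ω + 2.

ω·2 + 5

[0] 14 ≡ 3·4 + 2 (base 4). Lift 5: 17. −1: 16.
[1] 16 ≡ 3·5 + 1 (base 5). Lift 6: 19. −1: 18.
[2] 18 ≡ 3·6 (base 6). Lift 7: 21. −1: 20.
[3] 20 ≡ 2·7 + 6 (base 7). Lift 8: 22. −1: 21.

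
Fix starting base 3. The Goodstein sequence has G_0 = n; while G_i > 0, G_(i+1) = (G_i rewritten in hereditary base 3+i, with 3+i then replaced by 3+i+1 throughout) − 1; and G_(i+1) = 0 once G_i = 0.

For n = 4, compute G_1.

i=0: 4 = 3 + 1 (b=3); 3→4: 4 + 1 = 5; 5−1 = 4
i=1: 4 = 4 (b=4); 4→5: 5 = 5; 5−1 = 4

4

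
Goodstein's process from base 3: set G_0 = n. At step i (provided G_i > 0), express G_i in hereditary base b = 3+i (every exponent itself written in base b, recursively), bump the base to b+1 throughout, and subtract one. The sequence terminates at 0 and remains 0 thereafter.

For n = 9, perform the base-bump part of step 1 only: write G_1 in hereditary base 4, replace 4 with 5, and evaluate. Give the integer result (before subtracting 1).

18

(0) 9|_3 = 3^2 ↦ 4^2|_4 = 16 ⇒ 15
(1) 15|_4 = 3·4 + 3 ↦ 3·5 + 3|_5 = 18 ⇒ 17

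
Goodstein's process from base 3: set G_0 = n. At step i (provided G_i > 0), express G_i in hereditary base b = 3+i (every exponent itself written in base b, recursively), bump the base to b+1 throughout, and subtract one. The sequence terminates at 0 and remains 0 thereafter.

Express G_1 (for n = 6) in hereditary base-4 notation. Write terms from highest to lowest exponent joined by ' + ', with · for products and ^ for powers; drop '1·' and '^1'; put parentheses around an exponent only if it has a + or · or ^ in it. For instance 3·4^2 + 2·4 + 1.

4 + 3

G_0 = 6. HB_3(6) = 2·3. Bump = 8. G_1 = 7.
G_1 = 7. HB_4(7) = 4 + 3. Bump = 8. G_2 = 7.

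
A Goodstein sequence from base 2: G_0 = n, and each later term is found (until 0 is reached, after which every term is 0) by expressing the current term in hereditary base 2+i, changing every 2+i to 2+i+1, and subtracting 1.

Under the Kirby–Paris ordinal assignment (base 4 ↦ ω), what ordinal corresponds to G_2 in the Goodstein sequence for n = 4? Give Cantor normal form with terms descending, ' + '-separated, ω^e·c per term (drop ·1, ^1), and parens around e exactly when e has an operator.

ω^2·2 + ω·2 + 1

(0) 4|_2 = 2^2 ↦ 3^3|_3 = 27 ⇒ 26
(1) 26|_3 = 2·3^2 + 2·3 + 2 ↦ 2·4^2 + 2·4 + 2|_4 = 42 ⇒ 41
(2) 41|_4 = 2·4^2 + 2·4 + 1 ↦ 2·5^2 + 2·5 + 1|_5 = 61 ⇒ 60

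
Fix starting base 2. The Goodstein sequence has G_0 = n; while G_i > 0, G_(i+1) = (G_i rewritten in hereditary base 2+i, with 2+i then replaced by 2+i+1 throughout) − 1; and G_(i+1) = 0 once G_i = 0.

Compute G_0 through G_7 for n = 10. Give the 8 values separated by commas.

10, 83, 1025, 15625, 279935, 4215754, 84073323, 1937434592

i=0: 10 = 2^(2 + 1) + 2 (b=2); 2→3: 3^(3 + 1) + 3 = 84; 84−1 = 83
i=1: 83 = 3^(3 + 1) + 2 (b=3); 3→4: 4^(4 + 1) + 2 = 1026; 1026−1 = 1025
i=2: 1025 = 4^(4 + 1) + 1 (b=4); 4→5: 5^(5 + 1) + 1 = 15626; 15626−1 = 15625
i=3: 15625 = 5^(5 + 1) (b=5); 5→6: 6^(6 + 1) = 279936; 279936−1 = 279935
i=4: 279935 = 5·6^6 + 5·6^5 + 5·6^4 + 5·6^3 + 5·6^2 + 5·6 + 5 (b=6); 6→7: 5·7^7 + 5·7^5 + 5·7^4 + 5·7^3 + 5·7^2 + 5·7 + 5 = 4215755; 4215755−1 = 4215754
i=5: 4215754 = 5·7^7 + 5·7^5 + 5·7^4 + 5·7^3 + 5·7^2 + 5·7 + 4 (b=7); 7→8: 5·8^8 + 5·8^5 + 5·8^4 + 5·8^3 + 5·8^2 + 5·8 + 4 = 84073324; 84073324−1 = 84073323
i=6: 84073323 = 5·8^8 + 5·8^5 + 5·8^4 + 5·8^3 + 5·8^2 + 5·8 + 3 (b=8); 8→9: 5·9^9 + 5·9^5 + 5·9^4 + 5·9^3 + 5·9^2 + 5·9 + 3 = 1937434593; 1937434593−1 = 1937434592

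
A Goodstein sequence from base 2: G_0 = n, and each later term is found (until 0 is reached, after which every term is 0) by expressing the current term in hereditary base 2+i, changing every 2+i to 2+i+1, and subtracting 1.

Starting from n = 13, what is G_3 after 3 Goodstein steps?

16092

base 2: 13 = 2^(2 + 1) + 2^2 + 1; at 3: 3^(3 + 1) + 3^3 + 1 = 109; next = 108
base 3: 108 = 3^(3 + 1) + 3^3; at 4: 4^(4 + 1) + 4^4 = 1280; next = 1279
base 4: 1279 = 4^(4 + 1) + 3·4^3 + 3·4^2 + 3·4 + 3; at 5: 5^(5 + 1) + 3·5^3 + 3·5^2 + 3·5 + 3 = 16093; next = 16092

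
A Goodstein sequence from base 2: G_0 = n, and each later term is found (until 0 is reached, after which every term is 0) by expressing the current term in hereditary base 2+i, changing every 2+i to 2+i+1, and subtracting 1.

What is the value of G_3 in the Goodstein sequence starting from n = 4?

60

step 0: 4 = 2^2; sub 3 for 2: 3^3; = 27; G_1 = 27−1 = 26
step 1: 26 = 2·3^2 + 2·3 + 2; sub 4 for 3: 2·4^2 + 2·4 + 2; = 42; G_2 = 42−1 = 41
step 2: 41 = 2·4^2 + 2·4 + 1; sub 5 for 4: 2·5^2 + 2·5 + 1; = 61; G_3 = 61−1 = 60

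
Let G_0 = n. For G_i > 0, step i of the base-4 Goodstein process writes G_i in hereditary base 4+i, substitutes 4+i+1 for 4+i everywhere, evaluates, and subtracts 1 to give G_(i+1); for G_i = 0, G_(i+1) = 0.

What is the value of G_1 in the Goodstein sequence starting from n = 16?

24

base 4: 16 = 4^2; at 5: 5^2 = 25; next = 24
base 5: 24 = 4·5 + 4; at 6: 4·6 + 4 = 28; next = 27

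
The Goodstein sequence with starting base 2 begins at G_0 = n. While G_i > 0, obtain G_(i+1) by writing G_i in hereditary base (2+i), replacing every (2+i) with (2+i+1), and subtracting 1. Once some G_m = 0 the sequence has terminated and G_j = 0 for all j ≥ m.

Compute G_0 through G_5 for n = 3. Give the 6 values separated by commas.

3, 3, 3, 2, 1, 0

3 —HB2→ 2 + 1 —bump→ 3 + 1 = 4 —(−1)→ 3
3 —HB3→ 3 —bump→ 4 = 4 —(−1)→ 3
3 —HB4→ 3 —bump→ 3 = 3 —(−1)→ 2
2 —HB5→ 2 —bump→ 2 = 2 —(−1)→ 1
1 —HB6→ 1 —bump→ 1 = 1 —(−1)→ 0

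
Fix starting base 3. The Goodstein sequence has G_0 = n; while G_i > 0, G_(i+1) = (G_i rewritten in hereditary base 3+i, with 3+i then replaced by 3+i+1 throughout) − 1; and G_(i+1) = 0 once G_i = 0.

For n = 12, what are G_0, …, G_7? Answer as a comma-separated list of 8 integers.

12, 19, 27, 37, 49, 63, 69, 75

[0] 12 ≡ 3^2 + 3 (base 3). Lift 4: 20. −1: 19.
[1] 19 ≡ 4^2 + 3 (base 4). Lift 5: 28. −1: 27.
[2] 27 ≡ 5^2 + 2 (base 5). Lift 6: 38. −1: 37.
[3] 37 ≡ 6^2 + 1 (base 6). Lift 7: 50. −1: 49.
[4] 49 ≡ 7^2 (base 7). Lift 8: 64. −1: 63.
[5] 63 ≡ 7·8 + 7 (base 8). Lift 9: 70. −1: 69.
[6] 69 ≡ 7·9 + 6 (base 9). Lift 10: 76. −1: 75.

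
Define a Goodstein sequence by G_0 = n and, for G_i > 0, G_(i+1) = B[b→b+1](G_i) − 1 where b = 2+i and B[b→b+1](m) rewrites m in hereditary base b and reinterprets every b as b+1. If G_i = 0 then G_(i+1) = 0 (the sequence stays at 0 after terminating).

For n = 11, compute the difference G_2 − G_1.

943

G_0=11  [base 2] 2^(2 + 1) + 2 + 1  →[2↦3]→  3^(3 + 1) + 3 + 1 = 85  −1 ⇒ G_1=84
G_1=84  [base 3] 3^(3 + 1) + 3  →[3↦4]→  4^(4 + 1) + 4 = 1028  −1 ⇒ G_2=1027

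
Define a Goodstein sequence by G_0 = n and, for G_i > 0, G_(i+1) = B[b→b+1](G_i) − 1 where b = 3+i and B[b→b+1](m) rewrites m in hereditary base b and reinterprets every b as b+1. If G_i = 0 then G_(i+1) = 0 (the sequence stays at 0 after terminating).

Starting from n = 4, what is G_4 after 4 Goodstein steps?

[0] 4 ≡ 3 + 1 (base 3). Lift 4: 5. −1: 4.
[1] 4 ≡ 4 (base 4). Lift 5: 5. −1: 4.
[2] 4 ≡ 4 (base 5). Lift 6: 4. −1: 3.
[3] 3 ≡ 3 (base 6). Lift 7: 3. −1: 2.
[4] 2 ≡ 2 (base 7). Lift 8: 2. −1: 1.

2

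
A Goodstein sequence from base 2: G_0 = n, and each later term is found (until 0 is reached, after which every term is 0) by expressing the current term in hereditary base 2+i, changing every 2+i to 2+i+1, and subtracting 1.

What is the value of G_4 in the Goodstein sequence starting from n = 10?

279935

[0] 10 ≡ 2^(2 + 1) + 2 (base 2). Lift 3: 84. −1: 83.
[1] 83 ≡ 3^(3 + 1) + 2 (base 3). Lift 4: 1026. −1: 1025.
[2] 1025 ≡ 4^(4 + 1) + 1 (base 4). Lift 5: 15626. −1: 15625.
[3] 15625 ≡ 5^(5 + 1) (base 5). Lift 6: 279936. −1: 279935.
[4] 279935 ≡ 5·6^6 + 5·6^5 + 5·6^4 + 5·6^3 + 5·6^2 + 5·6 + 5 (base 6). Lift 7: 4215755. −1: 4215754.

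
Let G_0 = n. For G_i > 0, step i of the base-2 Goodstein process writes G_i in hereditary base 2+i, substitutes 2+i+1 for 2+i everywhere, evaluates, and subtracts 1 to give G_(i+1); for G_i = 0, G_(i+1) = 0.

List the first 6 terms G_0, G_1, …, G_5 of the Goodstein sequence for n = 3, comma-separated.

3, 3, 3, 2, 1, 0

G_0=3  [base 2] 2 + 1  →[2↦3]→  3 + 1 = 4  −1 ⇒ G_1=3
G_1=3  [base 3] 3  →[3↦4]→  4 = 4  −1 ⇒ G_2=3
G_2=3  [base 4] 3  →[4↦5]→  3 = 3  −1 ⇒ G_3=2
G_3=2  [base 5] 2  →[5↦6]→  2 = 2  −1 ⇒ G_4=1
G_4=1  [base 6] 1  →[6↦7]→  1 = 1  −1 ⇒ G_5=0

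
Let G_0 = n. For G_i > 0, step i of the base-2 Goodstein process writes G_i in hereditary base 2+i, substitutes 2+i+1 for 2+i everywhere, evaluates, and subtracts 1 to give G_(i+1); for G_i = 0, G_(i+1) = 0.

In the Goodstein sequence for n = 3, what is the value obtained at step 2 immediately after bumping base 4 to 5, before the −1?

G_0=3  [base 2] 2 + 1  →[2↦3]→  3 + 1 = 4  −1 ⇒ G_1=3
G_1=3  [base 3] 3  →[3↦4]→  4 = 4  −1 ⇒ G_2=3
G_2=3  [base 4] 3  →[4↦5]→  3 = 3  −1 ⇒ G_3=2

3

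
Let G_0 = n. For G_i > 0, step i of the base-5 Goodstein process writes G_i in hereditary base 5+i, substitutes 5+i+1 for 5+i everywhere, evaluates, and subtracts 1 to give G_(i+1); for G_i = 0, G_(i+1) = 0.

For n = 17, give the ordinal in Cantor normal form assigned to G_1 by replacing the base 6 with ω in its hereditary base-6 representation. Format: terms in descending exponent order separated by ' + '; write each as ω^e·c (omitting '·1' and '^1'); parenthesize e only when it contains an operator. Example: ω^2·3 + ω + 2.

[0] 17 ≡ 3·5 + 2 (base 5). Lift 6: 20. −1: 19.
[1] 19 ≡ 3·6 + 1 (base 6). Lift 7: 22. −1: 21.

ω·3 + 1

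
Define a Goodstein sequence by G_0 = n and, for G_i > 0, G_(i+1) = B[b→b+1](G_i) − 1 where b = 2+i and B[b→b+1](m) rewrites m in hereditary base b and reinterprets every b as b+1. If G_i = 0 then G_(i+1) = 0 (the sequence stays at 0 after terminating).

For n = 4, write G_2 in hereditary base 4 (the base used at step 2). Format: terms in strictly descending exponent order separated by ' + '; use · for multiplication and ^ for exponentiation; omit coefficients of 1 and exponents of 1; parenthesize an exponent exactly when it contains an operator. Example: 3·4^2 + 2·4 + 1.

G_0 = 4. HB_2(4) = 2^2. Bump = 27. G_1 = 26.
G_1 = 26. HB_3(26) = 2·3^2 + 2·3 + 2. Bump = 42. G_2 = 41.

2·4^2 + 2·4 + 1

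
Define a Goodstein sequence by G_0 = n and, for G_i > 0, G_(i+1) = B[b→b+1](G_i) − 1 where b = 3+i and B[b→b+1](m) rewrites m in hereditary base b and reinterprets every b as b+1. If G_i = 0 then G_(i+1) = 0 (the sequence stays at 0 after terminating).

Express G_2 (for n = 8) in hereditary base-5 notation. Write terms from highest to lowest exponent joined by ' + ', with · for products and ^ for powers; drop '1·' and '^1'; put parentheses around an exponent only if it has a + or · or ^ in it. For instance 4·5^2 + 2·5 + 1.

2·5

step 0: 8 = 2·3 + 2; sub 4 for 3: 2·4 + 2; = 10; G_1 = 10−1 = 9
step 1: 9 = 2·4 + 1; sub 5 for 4: 2·5 + 1; = 11; G_2 = 11−1 = 10
step 2: 10 = 2·5; sub 6 for 5: 2·6; = 12; G_3 = 12−1 = 11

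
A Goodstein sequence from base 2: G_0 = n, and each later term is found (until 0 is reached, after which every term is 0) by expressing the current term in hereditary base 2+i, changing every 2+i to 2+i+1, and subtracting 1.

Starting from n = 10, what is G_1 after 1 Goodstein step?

83

G_0 = 10. HB_2(10) = 2^(2 + 1) + 2. Bump = 84. G_1 = 83.
G_1 = 83. HB_3(83) = 3^(3 + 1) + 2. Bump = 1026. G_2 = 1025.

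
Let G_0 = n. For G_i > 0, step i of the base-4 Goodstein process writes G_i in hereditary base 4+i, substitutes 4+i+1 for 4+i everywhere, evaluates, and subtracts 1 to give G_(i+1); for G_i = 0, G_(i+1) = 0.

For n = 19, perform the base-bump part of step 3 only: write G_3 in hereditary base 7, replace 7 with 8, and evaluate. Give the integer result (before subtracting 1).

64

[0] 19 ≡ 4^2 + 3 (base 4). Lift 5: 28. −1: 27.
[1] 27 ≡ 5^2 + 2 (base 5). Lift 6: 38. −1: 37.
[2] 37 ≡ 6^2 + 1 (base 6). Lift 7: 50. −1: 49.
[3] 49 ≡ 7^2 (base 7). Lift 8: 64. −1: 63.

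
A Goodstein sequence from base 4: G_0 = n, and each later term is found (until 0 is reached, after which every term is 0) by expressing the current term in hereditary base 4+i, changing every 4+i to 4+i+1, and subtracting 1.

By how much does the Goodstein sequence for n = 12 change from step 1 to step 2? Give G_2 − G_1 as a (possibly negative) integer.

base 4: 12 = 3·4; at 5: 3·5 = 15; next = 14
base 5: 14 = 2·5 + 4; at 6: 2·6 + 4 = 16; next = 15

1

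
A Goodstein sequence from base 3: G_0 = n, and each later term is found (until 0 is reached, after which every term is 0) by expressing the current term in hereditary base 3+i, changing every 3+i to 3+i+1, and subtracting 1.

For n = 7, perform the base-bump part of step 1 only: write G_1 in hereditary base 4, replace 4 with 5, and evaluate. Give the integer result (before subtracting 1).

G_0=7  [base 3] 2·3 + 1  →[3↦4]→  2·4 + 1 = 9  −1 ⇒ G_1=8
G_1=8  [base 4] 2·4  →[4↦5]→  2·5 = 10  −1 ⇒ G_2=9

10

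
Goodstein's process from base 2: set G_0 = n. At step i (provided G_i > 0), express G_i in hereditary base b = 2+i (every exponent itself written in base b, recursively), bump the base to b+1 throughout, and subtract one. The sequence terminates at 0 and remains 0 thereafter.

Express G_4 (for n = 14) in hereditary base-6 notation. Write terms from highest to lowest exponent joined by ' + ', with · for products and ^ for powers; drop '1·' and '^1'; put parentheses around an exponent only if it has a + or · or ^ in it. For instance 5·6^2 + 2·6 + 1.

6^(6 + 1) + 5·6^5 + 5·6^4 + 5·6^3 + 5·6^2 + 5·6 + 5

(0) 14|_2 = 2^(2 + 1) + 2^2 + 2 ↦ 3^(3 + 1) + 3^3 + 3|_3 = 111 ⇒ 110
(1) 110|_3 = 3^(3 + 1) + 3^3 + 2 ↦ 4^(4 + 1) + 4^4 + 2|_4 = 1282 ⇒ 1281
(2) 1281|_4 = 4^(4 + 1) + 4^4 + 1 ↦ 5^(5 + 1) + 5^5 + 1|_5 = 18751 ⇒ 18750
(3) 18750|_5 = 5^(5 + 1) + 5^5 ↦ 6^(6 + 1) + 6^6|_6 = 326592 ⇒ 326591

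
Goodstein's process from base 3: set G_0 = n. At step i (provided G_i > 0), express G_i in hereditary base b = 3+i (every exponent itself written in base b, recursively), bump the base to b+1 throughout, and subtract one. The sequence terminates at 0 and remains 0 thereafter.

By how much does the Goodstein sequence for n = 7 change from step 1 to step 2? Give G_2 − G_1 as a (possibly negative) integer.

i=0: 7 = 2·3 + 1 (b=3); 3→4: 2·4 + 1 = 9; 9−1 = 8
i=1: 8 = 2·4 (b=4); 4→5: 2·5 = 10; 10−1 = 9

1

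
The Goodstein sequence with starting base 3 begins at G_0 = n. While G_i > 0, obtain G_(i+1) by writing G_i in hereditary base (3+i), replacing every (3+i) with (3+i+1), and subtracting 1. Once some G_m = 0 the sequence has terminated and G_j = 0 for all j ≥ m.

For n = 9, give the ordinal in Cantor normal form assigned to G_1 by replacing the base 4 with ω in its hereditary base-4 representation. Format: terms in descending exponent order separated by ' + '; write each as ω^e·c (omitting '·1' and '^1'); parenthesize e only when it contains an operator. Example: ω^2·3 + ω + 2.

(0) 9|_3 = 3^2 ↦ 4^2|_4 = 16 ⇒ 15
(1) 15|_4 = 3·4 + 3 ↦ 3·5 + 3|_5 = 18 ⇒ 17

ω·3 + 3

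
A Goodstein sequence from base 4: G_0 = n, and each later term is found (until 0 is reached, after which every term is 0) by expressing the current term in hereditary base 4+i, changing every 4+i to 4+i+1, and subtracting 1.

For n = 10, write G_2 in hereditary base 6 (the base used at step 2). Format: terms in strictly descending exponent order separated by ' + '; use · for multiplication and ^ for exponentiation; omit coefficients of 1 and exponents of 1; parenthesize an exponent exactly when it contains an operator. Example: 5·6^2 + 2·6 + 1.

base 4: 10 = 2·4 + 2; at 5: 2·5 + 2 = 12; next = 11
base 5: 11 = 2·5 + 1; at 6: 2·6 + 1 = 13; next = 12
base 6: 12 = 2·6; at 7: 2·7 = 14; next = 13

2·6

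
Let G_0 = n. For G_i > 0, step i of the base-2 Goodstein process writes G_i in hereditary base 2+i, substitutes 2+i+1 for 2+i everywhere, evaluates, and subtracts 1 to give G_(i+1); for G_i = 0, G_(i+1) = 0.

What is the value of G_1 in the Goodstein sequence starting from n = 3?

3

(0) 3|_2 = 2 + 1 ↦ 3 + 1|_3 = 4 ⇒ 3
(1) 3|_3 = 3 ↦ 4|_4 = 4 ⇒ 3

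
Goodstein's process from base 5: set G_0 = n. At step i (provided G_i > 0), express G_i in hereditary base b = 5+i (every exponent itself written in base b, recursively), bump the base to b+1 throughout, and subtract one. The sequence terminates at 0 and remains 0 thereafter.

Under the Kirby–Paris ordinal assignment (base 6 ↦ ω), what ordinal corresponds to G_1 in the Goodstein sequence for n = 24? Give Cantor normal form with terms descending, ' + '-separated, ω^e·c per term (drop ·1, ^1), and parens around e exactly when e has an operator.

i=0: 24 = 4·5 + 4 (b=5); 5→6: 4·6 + 4 = 28; 28−1 = 27
i=1: 27 = 4·6 + 3 (b=6); 6→7: 4·7 + 3 = 31; 31−1 = 30

ω·4 + 3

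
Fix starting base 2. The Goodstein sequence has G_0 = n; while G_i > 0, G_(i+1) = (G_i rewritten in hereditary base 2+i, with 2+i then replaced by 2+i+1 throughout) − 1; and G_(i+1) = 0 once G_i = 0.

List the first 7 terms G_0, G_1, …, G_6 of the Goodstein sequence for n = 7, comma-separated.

7, 30, 259, 3127, 46657, 823543, 16777215

7 —HB2→ 2^2 + 2 + 1 —bump→ 3^3 + 3 + 1 = 31 —(−1)→ 30
30 —HB3→ 3^3 + 3 —bump→ 4^4 + 4 = 260 —(−1)→ 259
259 —HB4→ 4^4 + 3 —bump→ 5^5 + 3 = 3128 —(−1)→ 3127
3127 —HB5→ 5^5 + 2 —bump→ 6^6 + 2 = 46658 —(−1)→ 46657
46657 —HB6→ 6^6 + 1 —bump→ 7^7 + 1 = 823544 —(−1)→ 823543
823543 —HB7→ 7^7 —bump→ 8^8 = 16777216 —(−1)→ 16777215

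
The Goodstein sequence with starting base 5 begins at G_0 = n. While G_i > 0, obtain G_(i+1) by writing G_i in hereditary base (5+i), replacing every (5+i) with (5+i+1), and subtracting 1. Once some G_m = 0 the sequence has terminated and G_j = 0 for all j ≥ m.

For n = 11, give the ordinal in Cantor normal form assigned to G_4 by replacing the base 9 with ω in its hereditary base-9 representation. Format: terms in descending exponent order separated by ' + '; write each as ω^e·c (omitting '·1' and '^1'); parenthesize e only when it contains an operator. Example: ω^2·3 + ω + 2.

ω + 4

G_0 = 11. HB_5(11) = 2·5 + 1. Bump = 13. G_1 = 12.
G_1 = 12. HB_6(12) = 2·6. Bump = 14. G_2 = 13.
G_2 = 13. HB_7(13) = 7 + 6. Bump = 14. G_3 = 13.
G_3 = 13. HB_8(13) = 8 + 5. Bump = 14. G_4 = 13.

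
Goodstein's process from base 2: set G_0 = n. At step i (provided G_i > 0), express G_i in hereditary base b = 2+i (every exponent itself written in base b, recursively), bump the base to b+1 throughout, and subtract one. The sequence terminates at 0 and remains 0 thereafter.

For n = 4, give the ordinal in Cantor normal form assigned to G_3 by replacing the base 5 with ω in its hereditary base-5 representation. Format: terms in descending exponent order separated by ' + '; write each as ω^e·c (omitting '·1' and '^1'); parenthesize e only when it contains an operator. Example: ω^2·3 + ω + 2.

ω^2·2 + ω·2

4 —HB2→ 2^2 —bump→ 3^3 = 27 —(−1)→ 26
26 —HB3→ 2·3^2 + 2·3 + 2 —bump→ 2·4^2 + 2·4 + 2 = 42 —(−1)→ 41
41 —HB4→ 2·4^2 + 2·4 + 1 —bump→ 2·5^2 + 2·5 + 1 = 61 —(−1)→ 60
60 —HB5→ 2·5^2 + 2·5 —bump→ 2·6^2 + 2·6 = 84 —(−1)→ 83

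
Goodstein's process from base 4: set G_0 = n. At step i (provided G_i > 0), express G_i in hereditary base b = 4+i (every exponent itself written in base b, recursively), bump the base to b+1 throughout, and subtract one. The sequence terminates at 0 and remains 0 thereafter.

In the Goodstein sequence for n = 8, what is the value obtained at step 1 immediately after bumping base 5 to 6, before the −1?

10

[0] 8 ≡ 2·4 (base 4). Lift 5: 10. −1: 9.
[1] 9 ≡ 5 + 4 (base 5). Lift 6: 10. −1: 9.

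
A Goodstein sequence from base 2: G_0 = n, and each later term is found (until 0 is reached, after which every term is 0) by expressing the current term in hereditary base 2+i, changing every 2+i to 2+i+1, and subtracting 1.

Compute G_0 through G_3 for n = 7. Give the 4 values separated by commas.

7, 30, 259, 3127

i=0: 7 = 2^2 + 2 + 1 (b=2); 2→3: 3^3 + 3 + 1 = 31; 31−1 = 30
i=1: 30 = 3^3 + 3 (b=3); 3→4: 4^4 + 4 = 260; 260−1 = 259
i=2: 259 = 4^4 + 3 (b=4); 4→5: 5^5 + 3 = 3128; 3128−1 = 3127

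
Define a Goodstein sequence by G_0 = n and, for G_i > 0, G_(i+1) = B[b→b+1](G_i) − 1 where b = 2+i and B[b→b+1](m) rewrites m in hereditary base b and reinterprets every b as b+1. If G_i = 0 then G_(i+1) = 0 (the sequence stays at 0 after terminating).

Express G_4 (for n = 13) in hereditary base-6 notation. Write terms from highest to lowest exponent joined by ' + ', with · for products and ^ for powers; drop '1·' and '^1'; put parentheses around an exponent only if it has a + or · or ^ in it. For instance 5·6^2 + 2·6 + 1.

G_0 = 13. HB_2(13) = 2^(2 + 1) + 2^2 + 1. Bump = 109. G_1 = 108.
G_1 = 108. HB_3(108) = 3^(3 + 1) + 3^3. Bump = 1280. G_2 = 1279.
G_2 = 1279. HB_4(1279) = 4^(4 + 1) + 3·4^3 + 3·4^2 + 3·4 + 3. Bump = 16093. G_3 = 16092.
G_3 = 16092. HB_5(16092) = 5^(5 + 1) + 3·5^3 + 3·5^2 + 3·5 + 2. Bump = 280712. G_4 = 280711.

6^(6 + 1) + 3·6^3 + 3·6^2 + 3·6 + 1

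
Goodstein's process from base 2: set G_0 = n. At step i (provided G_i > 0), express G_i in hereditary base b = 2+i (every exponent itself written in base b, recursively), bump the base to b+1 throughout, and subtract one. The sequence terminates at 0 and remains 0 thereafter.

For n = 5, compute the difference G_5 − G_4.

5 —HB2→ 2^2 + 1 —bump→ 3^3 + 1 = 28 —(−1)→ 27
27 —HB3→ 3^3 —bump→ 4^4 = 256 —(−1)→ 255
255 —HB4→ 3·4^3 + 3·4^2 + 3·4 + 3 —bump→ 3·5^3 + 3·5^2 + 3·5 + 3 = 468 —(−1)→ 467
467 —HB5→ 3·5^3 + 3·5^2 + 3·5 + 2 —bump→ 3·6^3 + 3·6^2 + 3·6 + 2 = 776 —(−1)→ 775
775 —HB6→ 3·6^3 + 3·6^2 + 3·6 + 1 —bump→ 3·7^3 + 3·7^2 + 3·7 + 1 = 1198 —(−1)→ 1197

422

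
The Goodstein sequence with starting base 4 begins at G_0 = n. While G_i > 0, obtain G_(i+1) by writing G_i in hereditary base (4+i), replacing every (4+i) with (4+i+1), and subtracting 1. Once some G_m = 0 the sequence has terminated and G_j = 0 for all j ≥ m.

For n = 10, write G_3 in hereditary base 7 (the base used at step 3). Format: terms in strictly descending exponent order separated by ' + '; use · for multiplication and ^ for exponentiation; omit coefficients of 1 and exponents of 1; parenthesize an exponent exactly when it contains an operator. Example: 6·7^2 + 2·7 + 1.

G_0=10  [base 4] 2·4 + 2  →[4↦5]→  2·5 + 2 = 12  −1 ⇒ G_1=11
G_1=11  [base 5] 2·5 + 1  →[5↦6]→  2·6 + 1 = 13  −1 ⇒ G_2=12
G_2=12  [base 6] 2·6  →[6↦7]→  2·7 = 14  −1 ⇒ G_3=13
G_3=13  [base 7] 7 + 6  →[7↦8]→  8 + 6 = 14  −1 ⇒ G_4=13

7 + 6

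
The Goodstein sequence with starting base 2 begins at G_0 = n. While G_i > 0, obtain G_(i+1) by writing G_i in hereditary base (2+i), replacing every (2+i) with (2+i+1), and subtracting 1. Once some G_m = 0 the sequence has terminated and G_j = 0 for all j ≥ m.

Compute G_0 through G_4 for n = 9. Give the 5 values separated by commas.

9, 81, 1023, 9842, 140743

G_0=9  [base 2] 2^(2 + 1) + 1  →[2↦3]→  3^(3 + 1) + 1 = 82  −1 ⇒ G_1=81
G_1=81  [base 3] 3^(3 + 1)  →[3↦4]→  4^(4 + 1) = 1024  −1 ⇒ G_2=1023
G_2=1023  [base 4] 3·4^4 + 3·4^3 + 3·4^2 + 3·4 + 3  →[4↦5]→  3·5^5 + 3·5^3 + 3·5^2 + 3·5 + 3 = 9843  −1 ⇒ G_3=9842
G_3=9842  [base 5] 3·5^5 + 3·5^3 + 3·5^2 + 3·5 + 2  →[5↦6]→  3·6^6 + 3·6^3 + 3·6^2 + 3·6 + 2 = 140744  −1 ⇒ G_4=140743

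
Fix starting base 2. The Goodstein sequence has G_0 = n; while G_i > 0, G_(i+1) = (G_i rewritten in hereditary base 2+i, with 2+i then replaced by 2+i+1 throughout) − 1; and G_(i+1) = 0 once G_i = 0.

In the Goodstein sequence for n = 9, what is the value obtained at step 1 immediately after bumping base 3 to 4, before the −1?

1024

step 0: 9 = 2^(2 + 1) + 1; sub 3 for 2: 3^(3 + 1) + 1; = 82; G_1 = 82−1 = 81
step 1: 81 = 3^(3 + 1); sub 4 for 3: 4^(4 + 1); = 1024; G_2 = 1024−1 = 1023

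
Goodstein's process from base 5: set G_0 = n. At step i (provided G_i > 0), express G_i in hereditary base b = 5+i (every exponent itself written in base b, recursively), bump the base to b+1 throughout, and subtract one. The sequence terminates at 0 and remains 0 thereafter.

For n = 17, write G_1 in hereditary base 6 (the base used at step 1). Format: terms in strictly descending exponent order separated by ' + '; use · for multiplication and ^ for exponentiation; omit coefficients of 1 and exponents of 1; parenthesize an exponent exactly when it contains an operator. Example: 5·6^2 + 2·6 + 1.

base 5: 17 = 3·5 + 2; at 6: 3·6 + 2 = 20; next = 19
base 6: 19 = 3·6 + 1; at 7: 3·7 + 1 = 22; next = 21

3·6 + 1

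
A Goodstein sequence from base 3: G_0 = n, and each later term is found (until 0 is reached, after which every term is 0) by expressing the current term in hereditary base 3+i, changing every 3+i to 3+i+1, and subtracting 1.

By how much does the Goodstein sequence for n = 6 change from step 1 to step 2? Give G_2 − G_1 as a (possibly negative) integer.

(0) 6|_3 = 2·3 ↦ 2·4|_4 = 8 ⇒ 7
(1) 7|_4 = 4 + 3 ↦ 5 + 3|_5 = 8 ⇒ 7

0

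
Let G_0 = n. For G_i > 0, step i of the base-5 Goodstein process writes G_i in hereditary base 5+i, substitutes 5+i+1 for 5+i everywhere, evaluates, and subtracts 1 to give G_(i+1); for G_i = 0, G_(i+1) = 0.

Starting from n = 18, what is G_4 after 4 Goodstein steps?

26

18 —HB5→ 3·5 + 3 —bump→ 3·6 + 3 = 21 —(−1)→ 20
20 —HB6→ 3·6 + 2 —bump→ 3·7 + 2 = 23 —(−1)→ 22
22 —HB7→ 3·7 + 1 —bump→ 3·8 + 1 = 25 —(−1)→ 24
24 —HB8→ 3·8 —bump→ 3·9 = 27 —(−1)→ 26
26 —HB9→ 2·9 + 8 —bump→ 2·10 + 8 = 28 —(−1)→ 27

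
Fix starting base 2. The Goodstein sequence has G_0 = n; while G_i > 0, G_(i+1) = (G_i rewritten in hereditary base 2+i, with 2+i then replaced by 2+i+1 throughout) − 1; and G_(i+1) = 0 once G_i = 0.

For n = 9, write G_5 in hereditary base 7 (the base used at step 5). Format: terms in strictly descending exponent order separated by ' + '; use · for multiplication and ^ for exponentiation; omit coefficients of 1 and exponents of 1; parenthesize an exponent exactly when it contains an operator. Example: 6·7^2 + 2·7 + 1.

[0] 9 ≡ 2^(2 + 1) + 1 (base 2). Lift 3: 82. −1: 81.
[1] 81 ≡ 3^(3 + 1) (base 3). Lift 4: 1024. −1: 1023.
[2] 1023 ≡ 3·4^4 + 3·4^3 + 3·4^2 + 3·4 + 3 (base 4). Lift 5: 9843. −1: 9842.
[3] 9842 ≡ 3·5^5 + 3·5^3 + 3·5^2 + 3·5 + 2 (base 5). Lift 6: 140744. −1: 140743.
[4] 140743 ≡ 3·6^6 + 3·6^3 + 3·6^2 + 3·6 + 1 (base 6). Lift 7: 2471827. −1: 2471826.
[5] 2471826 ≡ 3·7^7 + 3·7^3 + 3·7^2 + 3·7 (base 7). Lift 8: 50333400. −1: 50333399.

3·7^7 + 3·7^3 + 3·7^2 + 3·7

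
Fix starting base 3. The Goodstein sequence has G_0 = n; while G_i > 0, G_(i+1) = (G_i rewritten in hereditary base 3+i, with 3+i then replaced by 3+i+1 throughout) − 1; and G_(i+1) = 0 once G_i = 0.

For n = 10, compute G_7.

G_0=10  [base 3] 3^2 + 1  →[3↦4]→  4^2 + 1 = 17  −1 ⇒ G_1=16
G_1=16  [base 4] 4^2  →[4↦5]→  5^2 = 25  −1 ⇒ G_2=24
G_2=24  [base 5] 4·5 + 4  →[5↦6]→  4·6 + 4 = 28  −1 ⇒ G_3=27
G_3=27  [base 6] 4·6 + 3  →[6↦7]→  4·7 + 3 = 31  −1 ⇒ G_4=30
G_4=30  [base 7] 4·7 + 2  →[7↦8]→  4·8 + 2 = 34  −1 ⇒ G_5=33
G_5=33  [base 8] 4·8 + 1  →[8↦9]→  4·9 + 1 = 37  −1 ⇒ G_6=36
G_6=36  [base 9] 4·9  →[9↦10]→  4·10 = 40  −1 ⇒ G_7=39

39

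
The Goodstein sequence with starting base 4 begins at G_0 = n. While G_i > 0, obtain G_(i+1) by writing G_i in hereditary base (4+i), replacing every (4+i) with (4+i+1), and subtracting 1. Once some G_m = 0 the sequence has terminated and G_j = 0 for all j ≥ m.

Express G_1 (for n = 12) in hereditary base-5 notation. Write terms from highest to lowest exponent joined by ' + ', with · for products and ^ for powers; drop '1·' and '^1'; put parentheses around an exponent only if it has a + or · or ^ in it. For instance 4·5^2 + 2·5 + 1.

12 —HB4→ 3·4 —bump→ 3·5 = 15 —(−1)→ 14
14 —HB5→ 2·5 + 4 —bump→ 2·6 + 4 = 16 —(−1)→ 15

2·5 + 4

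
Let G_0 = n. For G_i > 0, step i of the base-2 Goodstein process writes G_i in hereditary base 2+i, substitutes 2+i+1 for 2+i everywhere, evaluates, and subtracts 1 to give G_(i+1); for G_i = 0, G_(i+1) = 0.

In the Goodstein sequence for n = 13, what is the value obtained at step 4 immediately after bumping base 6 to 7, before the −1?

i=0: 13 = 2^(2 + 1) + 2^2 + 1 (b=2); 2→3: 3^(3 + 1) + 3^3 + 1 = 109; 109−1 = 108
i=1: 108 = 3^(3 + 1) + 3^3 (b=3); 3→4: 4^(4 + 1) + 4^4 = 1280; 1280−1 = 1279
i=2: 1279 = 4^(4 + 1) + 3·4^3 + 3·4^2 + 3·4 + 3 (b=4); 4→5: 5^(5 + 1) + 3·5^3 + 3·5^2 + 3·5 + 3 = 16093; 16093−1 = 16092
i=3: 16092 = 5^(5 + 1) + 3·5^3 + 3·5^2 + 3·5 + 2 (b=5); 5→6: 6^(6 + 1) + 3·6^3 + 3·6^2 + 3·6 + 2 = 280712; 280712−1 = 280711
i=4: 280711 = 6^(6 + 1) + 3·6^3 + 3·6^2 + 3·6 + 1 (b=6); 6→7: 7^(7 + 1) + 3·7^3 + 3·7^2 + 3·7 + 1 = 5765999; 5765999−1 = 5765998

5765999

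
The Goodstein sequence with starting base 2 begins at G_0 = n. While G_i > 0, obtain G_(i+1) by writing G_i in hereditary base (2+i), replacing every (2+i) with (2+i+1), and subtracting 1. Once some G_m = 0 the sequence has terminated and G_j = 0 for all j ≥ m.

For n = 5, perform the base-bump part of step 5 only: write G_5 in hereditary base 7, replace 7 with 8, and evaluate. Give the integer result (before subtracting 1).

G_0=5  [base 2] 2^2 + 1  →[2↦3]→  3^3 + 1 = 28  −1 ⇒ G_1=27
G_1=27  [base 3] 3^3  →[3↦4]→  4^4 = 256  −1 ⇒ G_2=255
G_2=255  [base 4] 3·4^3 + 3·4^2 + 3·4 + 3  →[4↦5]→  3·5^3 + 3·5^2 + 3·5 + 3 = 468  −1 ⇒ G_3=467
G_3=467  [base 5] 3·5^3 + 3·5^2 + 3·5 + 2  →[5↦6]→  3·6^3 + 3·6^2 + 3·6 + 2 = 776  −1 ⇒ G_4=775
G_4=775  [base 6] 3·6^3 + 3·6^2 + 3·6 + 1  →[6↦7]→  3·7^3 + 3·7^2 + 3·7 + 1 = 1198  −1 ⇒ G_5=1197
G_5=1197  [base 7] 3·7^3 + 3·7^2 + 3·7  →[7↦8]→  3·8^3 + 3·8^2 + 3·8 = 1752  −1 ⇒ G_6=1751

1752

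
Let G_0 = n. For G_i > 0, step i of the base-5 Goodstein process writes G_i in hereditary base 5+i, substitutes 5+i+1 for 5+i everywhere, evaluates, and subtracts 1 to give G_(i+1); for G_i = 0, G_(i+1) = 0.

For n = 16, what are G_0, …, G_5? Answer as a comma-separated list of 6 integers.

G_0 = 16. HB_5(16) = 3·5 + 1. Bump = 19. G_1 = 18.
G_1 = 18. HB_6(18) = 3·6. Bump = 21. G_2 = 20.
G_2 = 20. HB_7(20) = 2·7 + 6. Bump = 22. G_3 = 21.
G_3 = 21. HB_8(21) = 2·8 + 5. Bump = 23. G_4 = 22.
G_4 = 22. HB_9(22) = 2·9 + 4. Bump = 24. G_5 = 23.

16, 18, 20, 21, 22, 23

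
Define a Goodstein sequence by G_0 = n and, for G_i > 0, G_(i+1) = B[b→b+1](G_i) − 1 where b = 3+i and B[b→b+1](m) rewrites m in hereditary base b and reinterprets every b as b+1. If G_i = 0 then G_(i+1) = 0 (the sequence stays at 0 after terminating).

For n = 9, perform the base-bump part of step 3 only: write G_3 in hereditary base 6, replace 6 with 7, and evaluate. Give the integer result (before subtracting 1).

22

(0) 9|_3 = 3^2 ↦ 4^2|_4 = 16 ⇒ 15
(1) 15|_4 = 3·4 + 3 ↦ 3·5 + 3|_5 = 18 ⇒ 17
(2) 17|_5 = 3·5 + 2 ↦ 3·6 + 2|_6 = 20 ⇒ 19
(3) 19|_6 = 3·6 + 1 ↦ 3·7 + 1|_7 = 22 ⇒ 21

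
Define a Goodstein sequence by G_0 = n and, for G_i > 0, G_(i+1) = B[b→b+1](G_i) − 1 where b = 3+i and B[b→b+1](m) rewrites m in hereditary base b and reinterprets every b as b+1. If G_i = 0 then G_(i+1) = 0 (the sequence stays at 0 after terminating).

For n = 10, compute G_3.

step 0: 10 = 3^2 + 1; sub 4 for 3: 4^2 + 1; = 17; G_1 = 17−1 = 16
step 1: 16 = 4^2; sub 5 for 4: 5^2; = 25; G_2 = 25−1 = 24
step 2: 24 = 4·5 + 4; sub 6 for 5: 4·6 + 4; = 28; G_3 = 28−1 = 27
step 3: 27 = 4·6 + 3; sub 7 for 6: 4·7 + 3; = 31; G_4 = 31−1 = 30

27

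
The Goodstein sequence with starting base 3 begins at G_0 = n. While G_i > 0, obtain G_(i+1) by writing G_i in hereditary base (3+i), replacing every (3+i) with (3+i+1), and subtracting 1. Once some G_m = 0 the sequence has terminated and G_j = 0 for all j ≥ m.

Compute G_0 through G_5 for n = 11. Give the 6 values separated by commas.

11, 17, 25, 35, 39, 43

[0] 11 ≡ 3^2 + 2 (base 3). Lift 4: 18. −1: 17.
[1] 17 ≡ 4^2 + 1 (base 4). Lift 5: 26. −1: 25.
[2] 25 ≡ 5^2 (base 5). Lift 6: 36. −1: 35.
[3] 35 ≡ 5·6 + 5 (base 6). Lift 7: 40. −1: 39.
[4] 39 ≡ 5·7 + 4 (base 7). Lift 8: 44. −1: 43.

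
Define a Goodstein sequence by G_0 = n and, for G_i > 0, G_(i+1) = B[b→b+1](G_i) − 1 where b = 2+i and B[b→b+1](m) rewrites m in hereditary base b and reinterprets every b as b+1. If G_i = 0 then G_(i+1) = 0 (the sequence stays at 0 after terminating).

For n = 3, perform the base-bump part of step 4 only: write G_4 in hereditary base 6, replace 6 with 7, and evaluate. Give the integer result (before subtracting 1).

G_0=3  [base 2] 2 + 1  →[2↦3]→  3 + 1 = 4  −1 ⇒ G_1=3
G_1=3  [base 3] 3  →[3↦4]→  4 = 4  −1 ⇒ G_2=3
G_2=3  [base 4] 3  →[4↦5]→  3 = 3  −1 ⇒ G_3=2
G_3=2  [base 5] 2  →[5↦6]→  2 = 2  −1 ⇒ G_4=1
G_4=1  [base 6] 1  →[6↦7]→  1 = 1  −1 ⇒ G_5=0

1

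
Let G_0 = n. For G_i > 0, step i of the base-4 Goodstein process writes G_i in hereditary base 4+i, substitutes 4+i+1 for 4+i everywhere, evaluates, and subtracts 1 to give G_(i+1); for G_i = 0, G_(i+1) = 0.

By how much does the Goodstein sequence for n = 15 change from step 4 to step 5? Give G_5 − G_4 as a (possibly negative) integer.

1

G_0=15  [base 4] 3·4 + 3  →[4↦5]→  3·5 + 3 = 18  −1 ⇒ G_1=17
G_1=17  [base 5] 3·5 + 2  →[5↦6]→  3·6 + 2 = 20  −1 ⇒ G_2=19
G_2=19  [base 6] 3·6 + 1  →[6↦7]→  3·7 + 1 = 22  −1 ⇒ G_3=21
G_3=21  [base 7] 3·7  →[7↦8]→  3·8 = 24  −1 ⇒ G_4=23
G_4=23  [base 8] 2·8 + 7  →[8↦9]→  2·9 + 7 = 25  −1 ⇒ G_5=24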